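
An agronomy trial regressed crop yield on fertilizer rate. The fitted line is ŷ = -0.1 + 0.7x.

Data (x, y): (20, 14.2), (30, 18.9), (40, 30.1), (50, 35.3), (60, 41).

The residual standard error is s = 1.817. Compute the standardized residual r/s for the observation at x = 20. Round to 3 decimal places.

ŷ = -0.1 + 0.7·20 = 13.9
r = 14.2 − 13.9 = 0.3
r/s = 0.3 / 1.817 = 0.165

0.165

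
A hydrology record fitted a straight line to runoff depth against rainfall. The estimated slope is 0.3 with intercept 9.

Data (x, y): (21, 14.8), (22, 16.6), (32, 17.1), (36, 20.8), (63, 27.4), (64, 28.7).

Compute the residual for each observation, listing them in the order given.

x=21: ŷ = 9 + 0.3·21 = 15.3; e = 14.8 − 15.3 = -0.5
x=22: ŷ = 9 + 0.3·22 = 15.6; e = 16.6 − 15.6 = 1
x=32: ŷ = 9 + 0.3·32 = 18.6; e = 17.1 − 18.6 = -1.5
x=36: ŷ = 9 + 0.3·36 = 19.8; e = 20.8 − 19.8 = 1
x=63: ŷ = 9 + 0.3·63 = 27.9; e = 27.4 − 27.9 = -0.5
x=64: ŷ = 9 + 0.3·64 = 28.2; e = 28.7 − 28.2 = 0.5

-0.5, 1, -1.5, 1, -0.5, 0.5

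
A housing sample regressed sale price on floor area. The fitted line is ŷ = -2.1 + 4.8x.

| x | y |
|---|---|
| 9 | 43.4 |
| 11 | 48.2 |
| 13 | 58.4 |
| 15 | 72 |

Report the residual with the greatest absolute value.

r = -2.5

x=9: ŷ = -2.1 + 4.8·9 = 41.1; r = 43.4 − 41.1 = 2.3
x=11: ŷ = -2.1 + 4.8·11 = 50.7; r = 48.2 − 50.7 = -2.5
x=13: ŷ = -2.1 + 4.8·13 = 60.3; r = 58.4 − 60.3 = -1.9
x=15: ŷ = -2.1 + 4.8·15 = 69.9; r = 72 − 69.9 = 2.1
Largest |r| is 2.5 at x = 11, residual -2.5.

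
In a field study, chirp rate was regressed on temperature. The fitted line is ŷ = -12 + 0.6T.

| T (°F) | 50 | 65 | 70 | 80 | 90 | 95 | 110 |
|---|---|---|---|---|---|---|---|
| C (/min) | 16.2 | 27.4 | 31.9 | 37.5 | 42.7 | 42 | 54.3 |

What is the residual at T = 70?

ŷ = -12 + 0.6·70 = 30
e = 31.9 − 30 = 1.9

e = 1.9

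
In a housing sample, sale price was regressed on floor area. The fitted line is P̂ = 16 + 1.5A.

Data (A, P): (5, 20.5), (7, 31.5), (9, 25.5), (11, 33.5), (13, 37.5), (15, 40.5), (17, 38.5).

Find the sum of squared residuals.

SSE = 68

A=5: P̂ = 16 + 1.5·5 = 23.5; e = 20.5 − 23.5 = -3
A=7: P̂ = 16 + 1.5·7 = 26.5; e = 31.5 − 26.5 = 5
A=9: P̂ = 16 + 1.5·9 = 29.5; e = 25.5 − 29.5 = -4
A=11: P̂ = 16 + 1.5·11 = 32.5; e = 33.5 − 32.5 = 1
A=13: P̂ = 16 + 1.5·13 = 35.5; e = 37.5 − 35.5 = 2
A=15: P̂ = 16 + 1.5·15 = 38.5; e = 40.5 − 38.5 = 2
A=17: P̂ = 16 + 1.5·17 = 41.5; e = 38.5 − 41.5 = -3
SSE = 9 + 25 + 16 + 1 + 4 + 4 + 9 = 68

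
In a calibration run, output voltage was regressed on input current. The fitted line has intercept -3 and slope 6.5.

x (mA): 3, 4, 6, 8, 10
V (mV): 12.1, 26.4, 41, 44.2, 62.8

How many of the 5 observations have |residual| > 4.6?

2

x=3: V̂ = -3 + 6.5·3 = 16.5; r = 12.1 − 16.5 = -4.4
x=4: V̂ = -3 + 6.5·4 = 23; r = 26.4 − 23 = 3.4
x=6: V̂ = -3 + 6.5·6 = 36; r = 41 − 36 = 5
x=8: V̂ = -3 + 6.5·8 = 49; r = 44.2 − 49 = -4.8
x=10: V̂ = -3 + 6.5·10 = 62; r = 62.8 − 62 = 0.8
|r| > 4.6: x=6 (|r|=5), x=8 (|r|=4.8) → 2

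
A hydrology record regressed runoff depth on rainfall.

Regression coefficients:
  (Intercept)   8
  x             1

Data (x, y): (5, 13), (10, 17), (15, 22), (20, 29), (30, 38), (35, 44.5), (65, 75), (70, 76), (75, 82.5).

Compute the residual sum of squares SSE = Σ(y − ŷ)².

SSE = 13.5

x=5: ŷ = 8 + 5 = 13; e = 13 − 13 = 0
x=10: ŷ = 8 + 10 = 18; e = 17 − 18 = -1
x=15: ŷ = 8 + 15 = 23; e = 22 − 23 = -1
x=20: ŷ = 8 + 20 = 28; e = 29 − 28 = 1
x=30: ŷ = 8 + 30 = 38; e = 38 − 38 = 0
x=35: ŷ = 8 + 35 = 43; e = 44.5 − 43 = 1.5
x=65: ŷ = 8 + 65 = 73; e = 75 − 73 = 2
x=70: ŷ = 8 + 70 = 78; e = 76 − 78 = -2
x=75: ŷ = 8 + 75 = 83; e = 82.5 − 83 = -0.5
SSE = 0 + 1 + 1 + 1 + 0 + 2.25 + 4 + 4 + 0.25 = 13.5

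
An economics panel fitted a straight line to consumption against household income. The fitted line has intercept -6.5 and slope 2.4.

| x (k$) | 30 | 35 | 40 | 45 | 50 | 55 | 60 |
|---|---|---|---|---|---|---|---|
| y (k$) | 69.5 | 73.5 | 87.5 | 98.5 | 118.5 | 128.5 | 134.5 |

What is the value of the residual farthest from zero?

x=30: ŷ = -6.5 + 2.4·30 = 65.5; r = 69.5 − 65.5 = 4
x=35: ŷ = -6.5 + 2.4·35 = 77.5; r = 73.5 − 77.5 = -4
x=40: ŷ = -6.5 + 2.4·40 = 89.5; r = 87.5 − 89.5 = -2
x=45: ŷ = -6.5 + 2.4·45 = 101.5; r = 98.5 − 101.5 = -3
x=50: ŷ = -6.5 + 2.4·50 = 113.5; r = 118.5 − 113.5 = 5
x=55: ŷ = -6.5 + 2.4·55 = 125.5; r = 128.5 − 125.5 = 3
x=60: ŷ = -6.5 + 2.4·60 = 137.5; r = 134.5 − 137.5 = -3
Largest |r| is 5 at x = 50, residual 5.

r = 5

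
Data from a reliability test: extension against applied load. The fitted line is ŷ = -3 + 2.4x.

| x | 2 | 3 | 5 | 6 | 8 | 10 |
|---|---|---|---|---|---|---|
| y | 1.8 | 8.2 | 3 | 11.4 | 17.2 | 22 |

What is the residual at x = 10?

ŷ = -3 + 2.4·10 = 21
e = 22 − 21 = 1

e = 1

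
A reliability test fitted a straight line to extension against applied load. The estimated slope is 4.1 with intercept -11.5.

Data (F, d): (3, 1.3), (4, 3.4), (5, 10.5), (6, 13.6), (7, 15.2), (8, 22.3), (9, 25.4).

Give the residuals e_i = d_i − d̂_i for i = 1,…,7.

F=3: d̂ = -11.5 + 4.1·3 = 0.8; e = 1.3 − 0.8 = 0.5
F=4: d̂ = -11.5 + 4.1·4 = 4.9; e = 3.4 − 4.9 = -1.5
F=5: d̂ = -11.5 + 4.1·5 = 9; e = 10.5 − 9 = 1.5
F=6: d̂ = -11.5 + 4.1·6 = 13.1; e = 13.6 − 13.1 = 0.5
F=7: d̂ = -11.5 + 4.1·7 = 17.2; e = 15.2 − 17.2 = -2
F=8: d̂ = -11.5 + 4.1·8 = 21.3; e = 22.3 − 21.3 = 1
F=9: d̂ = -11.5 + 4.1·9 = 25.4; e = 25.4 − 25.4 = 0

0.5, -1.5, 1.5, 0.5, -2, 1, 0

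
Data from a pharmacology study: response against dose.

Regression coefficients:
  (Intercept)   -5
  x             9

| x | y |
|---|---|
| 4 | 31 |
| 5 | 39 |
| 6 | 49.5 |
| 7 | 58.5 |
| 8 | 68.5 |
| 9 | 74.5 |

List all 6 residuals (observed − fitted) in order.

x=4: ŷ = -5 + 9·4 = 31; e = 31 − 31 = 0
x=5: ŷ = -5 + 9·5 = 40; e = 39 − 40 = -1
x=6: ŷ = -5 + 9·6 = 49; e = 49.5 − 49 = 0.5
x=7: ŷ = -5 + 9·7 = 58; e = 58.5 − 58 = 0.5
x=8: ŷ = -5 + 9·8 = 67; e = 68.5 − 67 = 1.5
x=9: ŷ = -5 + 9·9 = 76; e = 74.5 − 76 = -1.5

0, -1, 0.5, 0.5, 1.5, -1.5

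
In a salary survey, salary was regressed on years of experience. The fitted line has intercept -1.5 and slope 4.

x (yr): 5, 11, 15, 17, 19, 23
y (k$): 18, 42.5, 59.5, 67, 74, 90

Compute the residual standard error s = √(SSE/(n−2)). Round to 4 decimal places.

s = 0.7071

x=5: ŷ = -1.5 + 4·5 = 18.5; r = 18 − 18.5 = -0.5
x=11: ŷ = -1.5 + 4·11 = 42.5; r = 42.5 − 42.5 = 0
x=15: ŷ = -1.5 + 4·15 = 58.5; r = 59.5 − 58.5 = 1
x=17: ŷ = -1.5 + 4·17 = 66.5; r = 67 − 66.5 = 0.5
x=19: ŷ = -1.5 + 4·19 = 74.5; r = 74 − 74.5 = -0.5
x=23: ŷ = -1.5 + 4·23 = 90.5; r = 90 − 90.5 = -0.5
SSE = 0.25 + 0 + 1 + 0.25 + 0.25 + 0.25 = 2
s = √(2/4) = √0.5 ≈ 0.7071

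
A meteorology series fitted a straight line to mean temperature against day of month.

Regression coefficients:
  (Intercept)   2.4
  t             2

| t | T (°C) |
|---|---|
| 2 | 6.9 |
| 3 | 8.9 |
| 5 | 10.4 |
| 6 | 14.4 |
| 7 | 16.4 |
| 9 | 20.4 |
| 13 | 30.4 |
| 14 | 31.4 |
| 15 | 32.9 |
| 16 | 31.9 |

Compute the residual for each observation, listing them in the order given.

0.5, 0.5, -2, 0, 0, 0, 2, 1, 0.5, -2.5

t=2: T̂ = 2.4 + 2·2 = 6.4; r = 6.9 − 6.4 = 0.5
t=3: T̂ = 2.4 + 2·3 = 8.4; r = 8.9 − 8.4 = 0.5
t=5: T̂ = 2.4 + 2·5 = 12.4; r = 10.4 − 12.4 = -2
t=6: T̂ = 2.4 + 2·6 = 14.4; r = 14.4 − 14.4 = 0
t=7: T̂ = 2.4 + 2·7 = 16.4; r = 16.4 − 16.4 = 0
t=9: T̂ = 2.4 + 2·9 = 20.4; r = 20.4 − 20.4 = 0
t=13: T̂ = 2.4 + 2·13 = 28.4; r = 30.4 − 28.4 = 2
t=14: T̂ = 2.4 + 2·14 = 30.4; r = 31.4 − 30.4 = 1
t=15: T̂ = 2.4 + 2·15 = 32.4; r = 32.9 − 32.4 = 0.5
t=16: T̂ = 2.4 + 2·16 = 34.4; r = 31.9 − 34.4 = -2.5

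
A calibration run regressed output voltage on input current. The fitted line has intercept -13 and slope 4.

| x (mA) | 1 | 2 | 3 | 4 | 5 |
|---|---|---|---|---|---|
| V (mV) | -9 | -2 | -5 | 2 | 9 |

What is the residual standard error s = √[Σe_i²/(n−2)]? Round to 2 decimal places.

x=1: ŷ = -13 + 4·1 = -9; e = -9 − (-9) = 0
x=2: ŷ = -13 + 4·2 = -5; e = -2 − (-5) = 3
x=3: ŷ = -13 + 4·3 = -1; e = -5 − (-1) = -4
x=4: ŷ = -13 + 4·4 = 3; e = 2 − 3 = -1
x=5: ŷ = -13 + 4·5 = 7; e = 9 − 7 = 2
SSE = 0 + 9 + 16 + 1 + 4 = 30
s = √(30/3) = √10 ≈ 3.16

s = 3.16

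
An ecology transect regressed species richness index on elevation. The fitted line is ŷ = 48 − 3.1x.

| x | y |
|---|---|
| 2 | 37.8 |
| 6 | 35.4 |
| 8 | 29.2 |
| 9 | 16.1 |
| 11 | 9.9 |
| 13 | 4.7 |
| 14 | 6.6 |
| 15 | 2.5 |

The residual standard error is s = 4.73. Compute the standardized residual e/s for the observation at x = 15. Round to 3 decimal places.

0.211

ŷ = 48 − 3.1·15 = 1.5
e = 2.5 − 1.5 = 1
e/s = 1 / 4.73 = 0.211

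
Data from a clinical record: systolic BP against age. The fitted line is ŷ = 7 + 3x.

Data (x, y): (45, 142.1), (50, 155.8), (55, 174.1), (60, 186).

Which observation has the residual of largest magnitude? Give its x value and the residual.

x=45: ŷ = 7 + 3·45 = 142; r = 142.1 − 142 = 0.1
x=50: ŷ = 7 + 3·50 = 157; r = 155.8 − 157 = -1.2
x=55: ŷ = 7 + 3·55 = 172; r = 174.1 − 172 = 2.1
x=60: ŷ = 7 + 3·60 = 187; r = 186 − 187 = -1
Largest |r| is 2.1 at x = 55, residual 2.1.

x = 55, r = 2.1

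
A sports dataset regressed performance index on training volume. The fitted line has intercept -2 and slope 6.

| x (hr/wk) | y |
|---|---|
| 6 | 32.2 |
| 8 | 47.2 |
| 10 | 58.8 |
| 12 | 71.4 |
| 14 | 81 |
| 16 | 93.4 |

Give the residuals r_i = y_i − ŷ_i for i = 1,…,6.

x=6: ŷ = -2 + 6·6 = 34; r = 32.2 − 34 = -1.8
x=8: ŷ = -2 + 6·8 = 46; r = 47.2 − 46 = 1.2
x=10: ŷ = -2 + 6·10 = 58; r = 58.8 − 58 = 0.8
x=12: ŷ = -2 + 6·12 = 70; r = 71.4 − 70 = 1.4
x=14: ŷ = -2 + 6·14 = 82; r = 81 − 82 = -1
x=16: ŷ = -2 + 6·16 = 94; r = 93.4 − 94 = -0.6

-1.8, 1.2, 0.8, 1.4, -1, -0.6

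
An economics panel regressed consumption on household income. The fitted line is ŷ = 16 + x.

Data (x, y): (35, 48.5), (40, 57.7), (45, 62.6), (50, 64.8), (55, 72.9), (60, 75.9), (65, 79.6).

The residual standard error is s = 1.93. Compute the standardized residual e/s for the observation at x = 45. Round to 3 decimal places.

0.829

ŷ = 16 + 45 = 61
e = 62.6 − 61 = 1.6
e/s = 1.6 / 1.93 = 0.829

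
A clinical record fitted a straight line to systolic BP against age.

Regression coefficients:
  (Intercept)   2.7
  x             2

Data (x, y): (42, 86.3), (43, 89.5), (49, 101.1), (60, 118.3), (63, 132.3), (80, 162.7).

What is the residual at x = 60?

ŷ = 2.7 + 2·60 = 122.7
r = 118.3 − 122.7 = -4.4

r = -4.4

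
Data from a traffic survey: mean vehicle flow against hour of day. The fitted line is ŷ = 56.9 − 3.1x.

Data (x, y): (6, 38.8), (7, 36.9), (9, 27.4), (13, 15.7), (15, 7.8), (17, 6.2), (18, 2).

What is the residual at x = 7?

e = 1.7

ŷ = 56.9 − 3.1·7 = 35.2
e = 36.9 − 35.2 = 1.7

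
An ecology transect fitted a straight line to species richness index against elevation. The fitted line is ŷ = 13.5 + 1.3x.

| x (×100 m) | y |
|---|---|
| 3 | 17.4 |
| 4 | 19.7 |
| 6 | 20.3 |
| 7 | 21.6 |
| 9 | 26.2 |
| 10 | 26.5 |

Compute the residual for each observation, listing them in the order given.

0, 1, -1, -1, 1, 0

x=3: ŷ = 13.5 + 1.3·3 = 17.4; e = 17.4 − 17.4 = 0
x=4: ŷ = 13.5 + 1.3·4 = 18.7; e = 19.7 − 18.7 = 1
x=6: ŷ = 13.5 + 1.3·6 = 21.3; e = 20.3 − 21.3 = -1
x=7: ŷ = 13.5 + 1.3·7 = 22.6; e = 21.6 − 22.6 = -1
x=9: ŷ = 13.5 + 1.3·9 = 25.2; e = 26.2 − 25.2 = 1
x=10: ŷ = 13.5 + 1.3·10 = 26.5; e = 26.5 − 26.5 = 0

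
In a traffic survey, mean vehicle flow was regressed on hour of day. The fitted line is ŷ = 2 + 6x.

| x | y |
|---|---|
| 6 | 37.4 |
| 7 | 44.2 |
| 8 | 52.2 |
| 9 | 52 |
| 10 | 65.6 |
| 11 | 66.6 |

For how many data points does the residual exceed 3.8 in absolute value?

x=6: ŷ = 2 + 6·6 = 38; e = 37.4 − 38 = -0.6
x=7: ŷ = 2 + 6·7 = 44; e = 44.2 − 44 = 0.2
x=8: ŷ = 2 + 6·8 = 50; e = 52.2 − 50 = 2.2
x=9: ŷ = 2 + 6·9 = 56; e = 52 − 56 = -4
x=10: ŷ = 2 + 6·10 = 62; e = 65.6 − 62 = 3.6
x=11: ŷ = 2 + 6·11 = 68; e = 66.6 − 68 = -1.4
|e| > 3.8: x=9 (|e|=4) → 1

1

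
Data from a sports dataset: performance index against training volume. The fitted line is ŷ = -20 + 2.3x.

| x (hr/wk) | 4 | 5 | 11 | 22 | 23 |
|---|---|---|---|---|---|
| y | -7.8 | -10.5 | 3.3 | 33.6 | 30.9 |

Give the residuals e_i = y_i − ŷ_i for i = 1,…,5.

3, -2, -2, 3, -2

x=4: ŷ = -20 + 2.3·4 = -10.8; e = -7.8 − (-10.8) = 3
x=5: ŷ = -20 + 2.3·5 = -8.5; e = -10.5 − (-8.5) = -2
x=11: ŷ = -20 + 2.3·11 = 5.3; e = 3.3 − 5.3 = -2
x=22: ŷ = -20 + 2.3·22 = 30.6; e = 33.6 − 30.6 = 3
x=23: ŷ = -20 + 2.3·23 = 32.9; e = 30.9 − 32.9 = -2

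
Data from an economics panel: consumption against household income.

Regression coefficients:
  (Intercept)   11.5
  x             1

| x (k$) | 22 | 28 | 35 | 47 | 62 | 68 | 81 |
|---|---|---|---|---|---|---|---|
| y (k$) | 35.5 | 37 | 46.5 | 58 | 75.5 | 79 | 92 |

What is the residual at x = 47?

r = -0.5

ŷ = 11.5 + 47 = 58.5
r = 58 − 58.5 = -0.5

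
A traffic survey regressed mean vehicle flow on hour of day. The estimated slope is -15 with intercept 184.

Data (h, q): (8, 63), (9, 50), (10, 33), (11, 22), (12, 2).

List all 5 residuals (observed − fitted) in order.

h=8: ŷ = 184 − 15·8 = 64; r = 63 − 64 = -1
h=9: ŷ = 184 − 15·9 = 49; r = 50 − 49 = 1
h=10: ŷ = 184 − 15·10 = 34; r = 33 − 34 = -1
h=11: ŷ = 184 − 15·11 = 19; r = 22 − 19 = 3
h=12: ŷ = 184 − 15·12 = 4; r = 2 − 4 = -2

-1, 1, -1, 3, -2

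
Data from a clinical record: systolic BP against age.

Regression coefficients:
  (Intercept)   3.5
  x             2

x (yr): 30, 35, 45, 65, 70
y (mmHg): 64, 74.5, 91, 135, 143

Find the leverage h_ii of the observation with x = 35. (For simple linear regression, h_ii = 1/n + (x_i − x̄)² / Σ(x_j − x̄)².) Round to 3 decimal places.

x̄ = (30 + 35 + 45 + 65 + 70)/5 = 49
Σ(x − x̄)² = 361 + 196 + 16 + 256 + 441 = 1270
h = 1/5 + (-14)²/1270 = 0.2 + 0.154331 = 0.354

h = 0.354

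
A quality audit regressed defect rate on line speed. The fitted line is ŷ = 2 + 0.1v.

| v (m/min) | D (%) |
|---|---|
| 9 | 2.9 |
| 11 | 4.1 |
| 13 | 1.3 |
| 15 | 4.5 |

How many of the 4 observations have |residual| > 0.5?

3

v=9: ŷ = 2 + 0.1·9 = 2.9; e = 2.9 − 2.9 = 0
v=11: ŷ = 2 + 0.1·11 = 3.1; e = 4.1 − 3.1 = 1
v=13: ŷ = 2 + 0.1·13 = 3.3; e = 1.3 − 3.3 = -2
v=15: ŷ = 2 + 0.1·15 = 3.5; e = 4.5 − 3.5 = 1
|e| > 0.5: v=11 (|e|=1), v=13 (|e|=2), v=15 (|e|=1) → 3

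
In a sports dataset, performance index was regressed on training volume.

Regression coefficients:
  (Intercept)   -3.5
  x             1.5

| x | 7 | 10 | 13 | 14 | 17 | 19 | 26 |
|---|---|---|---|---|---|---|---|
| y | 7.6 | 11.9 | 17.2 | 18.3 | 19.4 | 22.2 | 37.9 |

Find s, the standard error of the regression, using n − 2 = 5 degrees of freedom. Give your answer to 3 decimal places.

s = 2.143

x=7: ŷ = -3.5 + 1.5·7 = 7; e = 7.6 − 7 = 0.6
x=10: ŷ = -3.5 + 1.5·10 = 11.5; e = 11.9 − 11.5 = 0.4
x=13: ŷ = -3.5 + 1.5·13 = 16; e = 17.2 − 16 = 1.2
x=14: ŷ = -3.5 + 1.5·14 = 17.5; e = 18.3 − 17.5 = 0.8
x=17: ŷ = -3.5 + 1.5·17 = 22; e = 19.4 − 22 = -2.6
x=19: ŷ = -3.5 + 1.5·19 = 25; e = 22.2 − 25 = -2.8
x=26: ŷ = -3.5 + 1.5·26 = 35.5; e = 37.9 − 35.5 = 2.4
SSE = 0.36 + 0.16 + 1.44 + 0.64 + 6.76 + 7.84 + 5.76 = 22.96
s = √(22.96/5) = √4.592 ≈ 2.143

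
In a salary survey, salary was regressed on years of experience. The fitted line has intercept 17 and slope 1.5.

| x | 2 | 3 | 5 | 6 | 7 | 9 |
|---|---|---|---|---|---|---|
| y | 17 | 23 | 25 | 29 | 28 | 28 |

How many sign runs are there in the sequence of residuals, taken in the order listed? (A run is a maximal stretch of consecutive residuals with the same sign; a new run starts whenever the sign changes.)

3 runs

x=2: ŷ = 17 + 1.5·2 = 20; r = 17 − 20 = -3
x=3: ŷ = 17 + 1.5·3 = 21.5; r = 23 − 21.5 = 1.5
x=5: ŷ = 17 + 1.5·5 = 24.5; r = 25 − 24.5 = 0.5
x=6: ŷ = 17 + 1.5·6 = 26; r = 29 − 26 = 3
x=7: ŷ = 17 + 1.5·7 = 27.5; r = 28 − 27.5 = 0.5
x=9: ŷ = 17 + 1.5·9 = 30.5; r = 28 − 30.5 = -2.5
Signs: − + + + + −
Runs: −×1, +×4, −×1 → 3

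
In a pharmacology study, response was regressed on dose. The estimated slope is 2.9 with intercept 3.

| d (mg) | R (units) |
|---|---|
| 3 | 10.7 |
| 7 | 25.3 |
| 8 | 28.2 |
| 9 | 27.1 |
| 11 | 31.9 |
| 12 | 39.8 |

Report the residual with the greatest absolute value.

e = -3

d=3: R̂ = 3 + 2.9·3 = 11.7; e = 10.7 − 11.7 = -1
d=7: R̂ = 3 + 2.9·7 = 23.3; e = 25.3 − 23.3 = 2
d=8: R̂ = 3 + 2.9·8 = 26.2; e = 28.2 − 26.2 = 2
d=9: R̂ = 3 + 2.9·9 = 29.1; e = 27.1 − 29.1 = -2
d=11: R̂ = 3 + 2.9·11 = 34.9; e = 31.9 − 34.9 = -3
d=12: R̂ = 3 + 2.9·12 = 37.8; e = 39.8 − 37.8 = 2
Largest |e| is 3 at d = 11, residual -3.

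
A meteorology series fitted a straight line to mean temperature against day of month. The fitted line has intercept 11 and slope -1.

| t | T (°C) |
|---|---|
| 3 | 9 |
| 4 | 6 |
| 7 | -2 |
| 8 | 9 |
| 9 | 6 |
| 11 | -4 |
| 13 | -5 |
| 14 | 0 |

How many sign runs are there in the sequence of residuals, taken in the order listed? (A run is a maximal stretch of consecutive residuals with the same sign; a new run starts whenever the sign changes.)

t=3: T̂ = 11 − 3 = 8; r = 9 − 8 = 1
t=4: T̂ = 11 − 4 = 7; r = 6 − 7 = -1
t=7: T̂ = 11 − 7 = 4; r = -2 − 4 = -6
t=8: T̂ = 11 − 8 = 3; r = 9 − 3 = 6
t=9: T̂ = 11 − 9 = 2; r = 6 − 2 = 4
t=11: T̂ = 11 − 11 = 0; r = -4 − 0 = -4
t=13: T̂ = 11 − 13 = -2; r = -5 − (-2) = -3
t=14: T̂ = 11 − 14 = -3; r = 0 − (-3) = 3
Signs: + − − + + − − +
Runs: +×1, −×2, +×2, −×2, +×1 → 5

5 runs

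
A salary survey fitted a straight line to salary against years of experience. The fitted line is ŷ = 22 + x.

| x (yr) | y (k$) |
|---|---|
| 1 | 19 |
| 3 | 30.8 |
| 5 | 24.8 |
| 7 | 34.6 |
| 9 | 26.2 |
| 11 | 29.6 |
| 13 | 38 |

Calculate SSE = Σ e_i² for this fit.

SSE = 129.44

x=1: ŷ = 22 + 1 = 23; e = 19 − 23 = -4
x=3: ŷ = 22 + 3 = 25; e = 30.8 − 25 = 5.8
x=5: ŷ = 22 + 5 = 27; e = 24.8 − 27 = -2.2
x=7: ŷ = 22 + 7 = 29; e = 34.6 − 29 = 5.6
x=9: ŷ = 22 + 9 = 31; e = 26.2 − 31 = -4.8
x=11: ŷ = 22 + 11 = 33; e = 29.6 − 33 = -3.4
x=13: ŷ = 22 + 13 = 35; e = 38 − 35 = 3
SSE = 16 + 33.64 + 4.84 + 31.36 + 23.04 + 11.56 + 9 = 129.44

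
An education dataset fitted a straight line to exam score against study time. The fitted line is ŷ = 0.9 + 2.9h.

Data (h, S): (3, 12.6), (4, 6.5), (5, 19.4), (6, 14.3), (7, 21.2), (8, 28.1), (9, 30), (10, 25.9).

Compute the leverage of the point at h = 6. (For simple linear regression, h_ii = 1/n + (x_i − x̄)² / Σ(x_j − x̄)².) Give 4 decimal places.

h̄ = (3 + 4 + 5 + 6 + 7 + 8 + 9 + 10)/8 = 6.5
Σ(h − h̄)² = 12.25 + 6.25 + 2.25 + 0.25 + 0.25 + 2.25 + 6.25 + 12.25 = 42
h = 1/8 + (-0.5)²/42 = 0.125 + 0.00595238 = 0.1310

h = 0.1310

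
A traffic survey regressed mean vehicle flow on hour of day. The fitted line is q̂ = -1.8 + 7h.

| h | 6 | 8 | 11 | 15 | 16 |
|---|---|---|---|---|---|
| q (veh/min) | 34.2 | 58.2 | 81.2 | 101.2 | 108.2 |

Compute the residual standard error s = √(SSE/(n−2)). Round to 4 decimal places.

h=6: q̂ = -1.8 + 7·6 = 40.2; r = 34.2 − 40.2 = -6
h=8: q̂ = -1.8 + 7·8 = 54.2; r = 58.2 − 54.2 = 4
h=11: q̂ = -1.8 + 7·11 = 75.2; r = 81.2 − 75.2 = 6
h=15: q̂ = -1.8 + 7·15 = 103.2; r = 101.2 − 103.2 = -2
h=16: q̂ = -1.8 + 7·16 = 110.2; r = 108.2 − 110.2 = -2
SSE = 36 + 16 + 36 + 4 + 4 = 96
s = √(96/3) = √32 ≈ 5.6569

s = 5.6569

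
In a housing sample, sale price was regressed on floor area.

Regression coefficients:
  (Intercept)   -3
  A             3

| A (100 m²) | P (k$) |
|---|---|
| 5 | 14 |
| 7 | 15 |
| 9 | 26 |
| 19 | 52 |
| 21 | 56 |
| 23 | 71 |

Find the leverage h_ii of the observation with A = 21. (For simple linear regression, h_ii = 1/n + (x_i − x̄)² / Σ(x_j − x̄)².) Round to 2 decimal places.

Ā = (5 + 7 + 9 + 19 + 21 + 23)/6 = 14
Σ(A − Ā)² = 81 + 49 + 25 + 25 + 49 + 81 = 310
h = 1/6 + (7)²/310 = 0.166667 + 0.158065 = 0.32

h = 0.32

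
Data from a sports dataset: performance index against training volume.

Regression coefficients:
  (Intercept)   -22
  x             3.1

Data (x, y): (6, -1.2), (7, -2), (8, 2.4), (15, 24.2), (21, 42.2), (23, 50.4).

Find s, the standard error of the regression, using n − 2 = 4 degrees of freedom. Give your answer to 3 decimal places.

x=6: ŷ = -22 + 3.1·6 = -3.4; e = -1.2 − (-3.4) = 2.2
x=7: ŷ = -22 + 3.1·7 = -0.3; e = -2 − (-0.3) = -1.7
x=8: ŷ = -22 + 3.1·8 = 2.8; e = 2.4 − 2.8 = -0.4
x=15: ŷ = -22 + 3.1·15 = 24.5; e = 24.2 − 24.5 = -0.3
x=21: ŷ = -22 + 3.1·21 = 43.1; e = 42.2 − 43.1 = -0.9
x=23: ŷ = -22 + 3.1·23 = 49.3; e = 50.4 − 49.3 = 1.1
SSE = 4.84 + 2.89 + 0.16 + 0.09 + 0.81 + 1.21 = 10
s = √(10/4) = √2.5 ≈ 1.581

s = 1.581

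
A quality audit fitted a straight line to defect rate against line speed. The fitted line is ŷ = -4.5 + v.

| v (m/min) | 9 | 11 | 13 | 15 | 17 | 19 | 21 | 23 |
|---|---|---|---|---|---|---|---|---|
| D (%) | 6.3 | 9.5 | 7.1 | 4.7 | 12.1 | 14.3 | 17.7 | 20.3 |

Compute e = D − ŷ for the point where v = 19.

ŷ = -4.5 + 19 = 14.5
e = 14.3 − 14.5 = -0.2

e = -0.2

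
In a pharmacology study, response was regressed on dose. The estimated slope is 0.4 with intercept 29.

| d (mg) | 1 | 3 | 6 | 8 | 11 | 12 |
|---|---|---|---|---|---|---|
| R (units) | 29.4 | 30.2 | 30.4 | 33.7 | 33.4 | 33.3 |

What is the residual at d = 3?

e = 0

ŷ = 29 + 0.4·3 = 30.2
e = 30.2 − 30.2 = 0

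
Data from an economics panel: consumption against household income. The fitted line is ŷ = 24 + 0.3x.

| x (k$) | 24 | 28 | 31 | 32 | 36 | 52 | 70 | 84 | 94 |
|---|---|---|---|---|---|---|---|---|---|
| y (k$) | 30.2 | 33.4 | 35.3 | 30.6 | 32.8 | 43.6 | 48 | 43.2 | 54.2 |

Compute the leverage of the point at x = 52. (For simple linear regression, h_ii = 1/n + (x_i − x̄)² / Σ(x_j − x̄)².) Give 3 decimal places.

x̄ = (24 + 28 + 31 + 32 + 36 + 52 + 70 + 84 + 94)/9 = 50.1111
Σ(x − x̄)² = 681.79 + 488.901 + 365.235 + 328.012 + 199.123 + 3.5679 + 395.568 + 1148.46 + 1926.23 = 5536.89
h = 1/9 + (1.88889)²/5536.89 = 0.111111 + 0.000644387 = 0.112

h = 0.112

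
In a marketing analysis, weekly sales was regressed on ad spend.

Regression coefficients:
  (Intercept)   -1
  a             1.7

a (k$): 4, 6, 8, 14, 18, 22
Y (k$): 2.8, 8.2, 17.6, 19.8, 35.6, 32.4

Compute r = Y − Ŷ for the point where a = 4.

r = -3

Ŷ = -1 + 1.7·4 = 5.8
r = 2.8 − 5.8 = -3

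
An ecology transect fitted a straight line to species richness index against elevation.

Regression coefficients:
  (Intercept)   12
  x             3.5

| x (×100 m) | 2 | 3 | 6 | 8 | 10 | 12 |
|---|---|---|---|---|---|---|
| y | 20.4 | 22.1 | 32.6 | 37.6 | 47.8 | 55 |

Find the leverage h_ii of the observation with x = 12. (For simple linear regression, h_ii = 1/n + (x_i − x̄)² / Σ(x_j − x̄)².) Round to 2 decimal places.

h = 0.51

x̄ = (2 + 3 + 6 + 8 + 10 + 12)/6 = 6.83333
Σ(x − x̄)² = 23.3611 + 14.6944 + 0.694444 + 1.36111 + 10.0278 + 26.6944 = 76.8333
h = 1/6 + (5.16667)²/76.8333 = 0.166667 + 0.347433 = 0.51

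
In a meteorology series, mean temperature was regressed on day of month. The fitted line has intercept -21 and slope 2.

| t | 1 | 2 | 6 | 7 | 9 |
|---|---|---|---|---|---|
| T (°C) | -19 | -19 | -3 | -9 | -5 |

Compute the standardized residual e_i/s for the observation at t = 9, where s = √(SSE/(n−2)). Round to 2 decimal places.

-0.50

t=1: ŷ = -21 + 2·1 = -19; e = -19 − (-19) = 0
t=2: ŷ = -21 + 2·2 = -17; e = -19 − (-17) = -2
t=6: ŷ = -21 + 2·6 = -9; e = -3 − (-9) = 6
t=7: ŷ = -21 + 2·7 = -7; e = -9 − (-7) = -2
t=9: ŷ = -21 + 2·9 = -3; e = -5 − (-3) = -2
SSE = 0 + 4 + 36 + 4 + 4 = 48
s = √(48/3) = 4
e/s = -2 / 4 = -0.50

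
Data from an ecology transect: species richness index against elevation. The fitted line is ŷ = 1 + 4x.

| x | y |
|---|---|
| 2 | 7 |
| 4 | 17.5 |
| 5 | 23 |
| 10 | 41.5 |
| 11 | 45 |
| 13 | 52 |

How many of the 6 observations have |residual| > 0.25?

5

x=2: ŷ = 1 + 4·2 = 9; r = 7 − 9 = -2
x=4: ŷ = 1 + 4·4 = 17; r = 17.5 − 17 = 0.5
x=5: ŷ = 1 + 4·5 = 21; r = 23 − 21 = 2
x=10: ŷ = 1 + 4·10 = 41; r = 41.5 − 41 = 0.5
x=11: ŷ = 1 + 4·11 = 45; r = 45 − 45 = 0
x=13: ŷ = 1 + 4·13 = 53; r = 52 − 53 = -1
|r| > 0.25: x=2 (|r|=2), x=4 (|r|=0.5), x=5 (|r|=2), x=10 (|r|=0.5), x=13 (|r|=1) → 5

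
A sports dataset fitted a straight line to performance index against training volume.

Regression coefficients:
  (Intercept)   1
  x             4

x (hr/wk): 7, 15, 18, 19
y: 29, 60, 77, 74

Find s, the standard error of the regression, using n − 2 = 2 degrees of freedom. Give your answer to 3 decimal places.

s = 3.606

x=7: ŷ = 1 + 4·7 = 29; e = 29 − 29 = 0
x=15: ŷ = 1 + 4·15 = 61; e = 60 − 61 = -1
x=18: ŷ = 1 + 4·18 = 73; e = 77 − 73 = 4
x=19: ŷ = 1 + 4·19 = 77; e = 74 − 77 = -3
SSE = 0 + 1 + 16 + 9 = 26
s = √(26/2) = √13 ≈ 3.606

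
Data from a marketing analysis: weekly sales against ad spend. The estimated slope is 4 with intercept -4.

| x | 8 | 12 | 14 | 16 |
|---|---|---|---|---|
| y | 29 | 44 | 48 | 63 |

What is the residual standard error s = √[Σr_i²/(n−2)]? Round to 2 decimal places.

s = 3.61

x=8: ŷ = -4 + 4·8 = 28; r = 29 − 28 = 1
x=12: ŷ = -4 + 4·12 = 44; r = 44 − 44 = 0
x=14: ŷ = -4 + 4·14 = 52; r = 48 − 52 = -4
x=16: ŷ = -4 + 4·16 = 60; r = 63 − 60 = 3
SSE = 1 + 0 + 16 + 9 = 26
s = √(26/2) = √13 ≈ 3.61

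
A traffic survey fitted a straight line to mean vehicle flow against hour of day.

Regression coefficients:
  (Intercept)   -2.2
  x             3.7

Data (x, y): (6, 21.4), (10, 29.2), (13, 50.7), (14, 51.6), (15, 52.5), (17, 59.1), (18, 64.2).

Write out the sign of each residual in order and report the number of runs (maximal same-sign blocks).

x=6: ŷ = -2.2 + 3.7·6 = 20; e = 21.4 − 20 = 1.4
x=10: ŷ = -2.2 + 3.7·10 = 34.8; e = 29.2 − 34.8 = -5.6
x=13: ŷ = -2.2 + 3.7·13 = 45.9; e = 50.7 − 45.9 = 4.8
x=14: ŷ = -2.2 + 3.7·14 = 49.6; e = 51.6 − 49.6 = 2
x=15: ŷ = -2.2 + 3.7·15 = 53.3; e = 52.5 − 53.3 = -0.8
x=17: ŷ = -2.2 + 3.7·17 = 60.7; e = 59.1 − 60.7 = -1.6
x=18: ŷ = -2.2 + 3.7·18 = 64.4; e = 64.2 − 64.4 = -0.2
Signs: + − + + − − −
Runs: +×1, −×1, +×2, −×3 → 4

4 runs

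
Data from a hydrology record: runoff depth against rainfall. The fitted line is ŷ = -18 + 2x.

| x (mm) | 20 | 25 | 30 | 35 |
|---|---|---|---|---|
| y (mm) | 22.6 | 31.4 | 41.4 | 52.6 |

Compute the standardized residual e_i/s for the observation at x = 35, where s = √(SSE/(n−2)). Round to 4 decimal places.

0.7071

x=20: ŷ = -18 + 2·20 = 22; e = 22.6 − 22 = 0.6
x=25: ŷ = -18 + 2·25 = 32; e = 31.4 − 32 = -0.6
x=30: ŷ = -18 + 2·30 = 42; e = 41.4 − 42 = -0.6
x=35: ŷ = -18 + 2·35 = 52; e = 52.6 − 52 = 0.6
SSE = 0.36 + 0.36 + 0.36 + 0.36 = 1.44
s = √(1.44/2) = 0.848528
e/s = 0.6 / 0.848528 = 0.7071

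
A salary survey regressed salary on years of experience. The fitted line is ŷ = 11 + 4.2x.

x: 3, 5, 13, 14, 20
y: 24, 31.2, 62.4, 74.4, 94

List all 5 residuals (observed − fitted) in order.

x=3: ŷ = 11 + 4.2·3 = 23.6; r = 24 − 23.6 = 0.4
x=5: ŷ = 11 + 4.2·5 = 32; r = 31.2 − 32 = -0.8
x=13: ŷ = 11 + 4.2·13 = 65.6; r = 62.4 − 65.6 = -3.2
x=14: ŷ = 11 + 4.2·14 = 69.8; r = 74.4 − 69.8 = 4.6
x=20: ŷ = 11 + 4.2·20 = 95; r = 94 − 95 = -1

0.4, -0.8, -3.2, 4.6, -1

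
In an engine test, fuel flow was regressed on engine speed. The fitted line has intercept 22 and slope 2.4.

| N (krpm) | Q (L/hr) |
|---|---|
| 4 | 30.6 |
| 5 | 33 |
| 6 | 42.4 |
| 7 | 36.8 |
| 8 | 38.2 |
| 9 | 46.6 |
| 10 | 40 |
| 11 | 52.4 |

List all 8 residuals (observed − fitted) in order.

N=4: ŷ = 22 + 2.4·4 = 31.6; r = 30.6 − 31.6 = -1
N=5: ŷ = 22 + 2.4·5 = 34; r = 33 − 34 = -1
N=6: ŷ = 22 + 2.4·6 = 36.4; r = 42.4 − 36.4 = 6
N=7: ŷ = 22 + 2.4·7 = 38.8; r = 36.8 − 38.8 = -2
N=8: ŷ = 22 + 2.4·8 = 41.2; r = 38.2 − 41.2 = -3
N=9: ŷ = 22 + 2.4·9 = 43.6; r = 46.6 − 43.6 = 3
N=10: ŷ = 22 + 2.4·10 = 46; r = 40 − 46 = -6
N=11: ŷ = 22 + 2.4·11 = 48.4; r = 52.4 − 48.4 = 4

-1, -1, 6, -2, -3, 3, -6, 4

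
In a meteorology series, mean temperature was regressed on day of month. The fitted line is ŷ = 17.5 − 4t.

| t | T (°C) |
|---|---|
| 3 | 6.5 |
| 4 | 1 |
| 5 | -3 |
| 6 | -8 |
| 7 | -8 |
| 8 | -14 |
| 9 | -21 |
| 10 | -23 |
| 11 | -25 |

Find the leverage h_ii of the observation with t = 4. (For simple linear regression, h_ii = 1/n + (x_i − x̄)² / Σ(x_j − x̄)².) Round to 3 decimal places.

t̄ = (3 + 4 + 5 + 6 + 7 + 8 + 9 + 10 + 11)/9 = 7
Σ(t − t̄)² = 16 + 9 + 4 + 1 + 0 + 1 + 4 + 9 + 16 = 60
h = 1/9 + (-3)²/60 = 0.111111 + 0.15 = 0.261

h = 0.261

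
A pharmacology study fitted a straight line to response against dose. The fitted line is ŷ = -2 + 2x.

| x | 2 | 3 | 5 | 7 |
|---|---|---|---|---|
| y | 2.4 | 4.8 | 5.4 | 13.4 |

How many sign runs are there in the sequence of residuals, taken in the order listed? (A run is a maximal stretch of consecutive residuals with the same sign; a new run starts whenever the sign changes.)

3 runs

x=2: ŷ = -2 + 2·2 = 2; e = 2.4 − 2 = 0.4
x=3: ŷ = -2 + 2·3 = 4; e = 4.8 − 4 = 0.8
x=5: ŷ = -2 + 2·5 = 8; e = 5.4 − 8 = -2.6
x=7: ŷ = -2 + 2·7 = 12; e = 13.4 − 12 = 1.4
Signs: + + − +
Runs: +×2, −×1, +×1 → 3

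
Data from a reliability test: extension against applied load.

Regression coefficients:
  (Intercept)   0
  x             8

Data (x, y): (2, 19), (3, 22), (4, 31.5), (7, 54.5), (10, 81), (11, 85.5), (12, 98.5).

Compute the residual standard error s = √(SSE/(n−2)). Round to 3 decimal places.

s = 2.408

x=2: ŷ = 8·2 = 16; e = 19 − 16 = 3
x=3: ŷ = 8·3 = 24; e = 22 − 24 = -2
x=4: ŷ = 8·4 = 32; e = 31.5 − 32 = -0.5
x=7: ŷ = 8·7 = 56; e = 54.5 − 56 = -1.5
x=10: ŷ = 8·10 = 80; e = 81 − 80 = 1
x=11: ŷ = 8·11 = 88; e = 85.5 − 88 = -2.5
x=12: ŷ = 8·12 = 96; e = 98.5 − 96 = 2.5
SSE = 9 + 4 + 0.25 + 2.25 + 1 + 6.25 + 6.25 = 29
s = √(29/5) = √5.8 ≈ 2.408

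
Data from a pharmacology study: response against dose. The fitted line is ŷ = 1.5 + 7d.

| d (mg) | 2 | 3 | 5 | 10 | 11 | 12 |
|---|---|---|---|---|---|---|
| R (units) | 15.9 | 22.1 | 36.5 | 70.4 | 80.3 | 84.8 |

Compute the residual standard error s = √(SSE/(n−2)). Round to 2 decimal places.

s = 1.15

d=2: ŷ = 1.5 + 7·2 = 15.5; e = 15.9 − 15.5 = 0.4
d=3: ŷ = 1.5 + 7·3 = 22.5; e = 22.1 − 22.5 = -0.4
d=5: ŷ = 1.5 + 7·5 = 36.5; e = 36.5 − 36.5 = 0
d=10: ŷ = 1.5 + 7·10 = 71.5; e = 70.4 − 71.5 = -1.1
d=11: ŷ = 1.5 + 7·11 = 78.5; e = 80.3 − 78.5 = 1.8
d=12: ŷ = 1.5 + 7·12 = 85.5; e = 84.8 − 85.5 = -0.7
SSE = 0.16 + 0.16 + 0 + 1.21 + 3.24 + 0.49 = 5.26
s = √(5.26/4) = √1.315 ≈ 1.15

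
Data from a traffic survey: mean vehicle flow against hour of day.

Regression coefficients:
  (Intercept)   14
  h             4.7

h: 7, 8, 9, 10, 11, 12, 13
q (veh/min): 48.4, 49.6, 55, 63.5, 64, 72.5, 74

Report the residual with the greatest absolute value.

h=7: q̂ = 14 + 4.7·7 = 46.9; e = 48.4 − 46.9 = 1.5
h=8: q̂ = 14 + 4.7·8 = 51.6; e = 49.6 − 51.6 = -2
h=9: q̂ = 14 + 4.7·9 = 56.3; e = 55 − 56.3 = -1.3
h=10: q̂ = 14 + 4.7·10 = 61; e = 63.5 − 61 = 2.5
h=11: q̂ = 14 + 4.7·11 = 65.7; e = 64 − 65.7 = -1.7
h=12: q̂ = 14 + 4.7·12 = 70.4; e = 72.5 − 70.4 = 2.1
h=13: q̂ = 14 + 4.7·13 = 75.1; e = 74 − 75.1 = -1.1
Largest |e| is 2.5 at h = 10, residual 2.5.

e = 2.5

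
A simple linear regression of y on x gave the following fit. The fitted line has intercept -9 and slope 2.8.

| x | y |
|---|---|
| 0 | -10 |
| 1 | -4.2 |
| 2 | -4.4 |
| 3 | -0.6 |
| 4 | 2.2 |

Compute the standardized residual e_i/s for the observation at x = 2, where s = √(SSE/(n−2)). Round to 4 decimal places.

-0.7071

x=0: ŷ = -9 + 2.8·0 = -9; e = -10 − (-9) = -1
x=1: ŷ = -9 + 2.8·1 = -6.2; e = -4.2 − (-6.2) = 2
x=2: ŷ = -9 + 2.8·2 = -3.4; e = -4.4 − (-3.4) = -1
x=3: ŷ = -9 + 2.8·3 = -0.6; e = -0.6 − (-0.6) = 0
x=4: ŷ = -9 + 2.8·4 = 2.2; e = 2.2 − 2.2 = 0
SSE = 1 + 4 + 1 + 0 + 0 = 6
s = √(6/3) = 1.41421
e/s = -1 / 1.41421 = -0.7071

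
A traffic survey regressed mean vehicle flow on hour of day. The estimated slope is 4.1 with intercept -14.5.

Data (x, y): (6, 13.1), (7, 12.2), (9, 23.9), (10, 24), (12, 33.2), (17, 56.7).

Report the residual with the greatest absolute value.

x=6: ŷ = -14.5 + 4.1·6 = 10.1; e = 13.1 − 10.1 = 3
x=7: ŷ = -14.5 + 4.1·7 = 14.2; e = 12.2 − 14.2 = -2
x=9: ŷ = -14.5 + 4.1·9 = 22.4; e = 23.9 − 22.4 = 1.5
x=10: ŷ = -14.5 + 4.1·10 = 26.5; e = 24 − 26.5 = -2.5
x=12: ŷ = -14.5 + 4.1·12 = 34.7; e = 33.2 − 34.7 = -1.5
x=17: ŷ = -14.5 + 4.1·17 = 55.2; e = 56.7 − 55.2 = 1.5
Largest |e| is 3 at x = 6, residual 3.

e = 3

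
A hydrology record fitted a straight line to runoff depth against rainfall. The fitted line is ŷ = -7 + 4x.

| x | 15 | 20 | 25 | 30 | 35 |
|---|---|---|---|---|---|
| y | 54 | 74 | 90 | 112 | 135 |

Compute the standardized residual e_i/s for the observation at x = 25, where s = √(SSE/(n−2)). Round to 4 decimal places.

-1.2990

x=15: ŷ = -7 + 4·15 = 53; e = 54 − 53 = 1
x=20: ŷ = -7 + 4·20 = 73; e = 74 − 73 = 1
x=25: ŷ = -7 + 4·25 = 93; e = 90 − 93 = -3
x=30: ŷ = -7 + 4·30 = 113; e = 112 − 113 = -1
x=35: ŷ = -7 + 4·35 = 133; e = 135 − 133 = 2
SSE = 1 + 1 + 9 + 1 + 4 = 16
s = √(16/3) = 2.3094
e/s = -3 / 2.3094 = -1.2990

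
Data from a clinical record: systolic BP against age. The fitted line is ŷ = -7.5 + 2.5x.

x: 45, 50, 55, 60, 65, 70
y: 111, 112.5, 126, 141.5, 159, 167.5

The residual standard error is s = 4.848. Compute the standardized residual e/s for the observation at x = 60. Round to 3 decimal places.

ŷ = -7.5 + 2.5·60 = 142.5
e = 141.5 − 142.5 = -1
e/s = -1 / 4.848 = -0.206

-0.206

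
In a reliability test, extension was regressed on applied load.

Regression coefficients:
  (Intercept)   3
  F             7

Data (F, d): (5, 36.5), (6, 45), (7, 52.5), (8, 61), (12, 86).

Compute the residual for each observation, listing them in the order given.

F=5: d̂ = 3 + 7·5 = 38; r = 36.5 − 38 = -1.5
F=6: d̂ = 3 + 7·6 = 45; r = 45 − 45 = 0
F=7: d̂ = 3 + 7·7 = 52; r = 52.5 − 52 = 0.5
F=8: d̂ = 3 + 7·8 = 59; r = 61 − 59 = 2
F=12: d̂ = 3 + 7·12 = 87; r = 86 − 87 = -1

-1.5, 0, 0.5, 2, -1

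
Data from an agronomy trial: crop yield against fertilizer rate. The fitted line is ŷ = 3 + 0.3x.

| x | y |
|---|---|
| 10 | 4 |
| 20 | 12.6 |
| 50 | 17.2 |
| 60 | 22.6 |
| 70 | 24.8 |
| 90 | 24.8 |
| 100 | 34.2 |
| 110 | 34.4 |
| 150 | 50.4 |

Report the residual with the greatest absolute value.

x=10: ŷ = 3 + 0.3·10 = 6; e = 4 − 6 = -2
x=20: ŷ = 3 + 0.3·20 = 9; e = 12.6 − 9 = 3.6
x=50: ŷ = 3 + 0.3·50 = 18; e = 17.2 − 18 = -0.8
x=60: ŷ = 3 + 0.3·60 = 21; e = 22.6 − 21 = 1.6
x=70: ŷ = 3 + 0.3·70 = 24; e = 24.8 − 24 = 0.8
x=90: ŷ = 3 + 0.3·90 = 30; e = 24.8 − 30 = -5.2
x=100: ŷ = 3 + 0.3·100 = 33; e = 34.2 − 33 = 1.2
x=110: ŷ = 3 + 0.3·110 = 36; e = 34.4 − 36 = -1.6
x=150: ŷ = 3 + 0.3·150 = 48; e = 50.4 − 48 = 2.4
Largest |e| is 5.2 at x = 90, residual -5.2.

e = -5.2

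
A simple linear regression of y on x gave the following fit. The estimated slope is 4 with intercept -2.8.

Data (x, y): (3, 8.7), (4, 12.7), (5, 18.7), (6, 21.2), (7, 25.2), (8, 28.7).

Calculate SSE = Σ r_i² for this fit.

SSE = 3

x=3: ŷ = -2.8 + 4·3 = 9.2; r = 8.7 − 9.2 = -0.5
x=4: ŷ = -2.8 + 4·4 = 13.2; r = 12.7 − 13.2 = -0.5
x=5: ŷ = -2.8 + 4·5 = 17.2; r = 18.7 − 17.2 = 1.5
x=6: ŷ = -2.8 + 4·6 = 21.2; r = 21.2 − 21.2 = 0
x=7: ŷ = -2.8 + 4·7 = 25.2; r = 25.2 − 25.2 = 0
x=8: ŷ = -2.8 + 4·8 = 29.2; r = 28.7 − 29.2 = -0.5
SSE = 0.25 + 0.25 + 2.25 + 0 + 0 + 0.25 = 3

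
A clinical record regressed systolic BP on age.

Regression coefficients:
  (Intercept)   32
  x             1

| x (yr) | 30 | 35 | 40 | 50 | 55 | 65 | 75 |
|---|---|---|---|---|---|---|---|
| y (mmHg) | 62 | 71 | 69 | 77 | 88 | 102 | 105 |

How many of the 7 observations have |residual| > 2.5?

4

x=30: ŷ = 32 + 30 = 62; r = 62 − 62 = 0
x=35: ŷ = 32 + 35 = 67; r = 71 − 67 = 4
x=40: ŷ = 32 + 40 = 72; r = 69 − 72 = -3
x=50: ŷ = 32 + 50 = 82; r = 77 − 82 = -5
x=55: ŷ = 32 + 55 = 87; r = 88 − 87 = 1
x=65: ŷ = 32 + 65 = 97; r = 102 − 97 = 5
x=75: ŷ = 32 + 75 = 107; r = 105 − 107 = -2
|r| > 2.5: x=35 (|r|=4), x=40 (|r|=3), x=50 (|r|=5), x=65 (|r|=5) → 4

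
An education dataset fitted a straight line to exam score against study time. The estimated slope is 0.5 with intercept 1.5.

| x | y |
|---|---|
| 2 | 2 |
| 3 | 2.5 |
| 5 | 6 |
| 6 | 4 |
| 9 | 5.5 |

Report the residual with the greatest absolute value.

x=2: ŷ = 1.5 + 0.5·2 = 2.5; r = 2 − 2.5 = -0.5
x=3: ŷ = 1.5 + 0.5·3 = 3; r = 2.5 − 3 = -0.5
x=5: ŷ = 1.5 + 0.5·5 = 4; r = 6 − 4 = 2
x=6: ŷ = 1.5 + 0.5·6 = 4.5; r = 4 − 4.5 = -0.5
x=9: ŷ = 1.5 + 0.5·9 = 6; r = 5.5 − 6 = -0.5
Largest |r| is 2 at x = 5, residual 2.

r = 2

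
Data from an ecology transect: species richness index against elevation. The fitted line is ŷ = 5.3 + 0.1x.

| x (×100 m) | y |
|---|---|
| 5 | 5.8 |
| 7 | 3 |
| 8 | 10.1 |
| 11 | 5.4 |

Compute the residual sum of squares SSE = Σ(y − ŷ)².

x=5: ŷ = 5.3 + 0.1·5 = 5.8; e = 5.8 − 5.8 = 0
x=7: ŷ = 5.3 + 0.1·7 = 6; e = 3 − 6 = -3
x=8: ŷ = 5.3 + 0.1·8 = 6.1; e = 10.1 − 6.1 = 4
x=11: ŷ = 5.3 + 0.1·11 = 6.4; e = 5.4 − 6.4 = -1
SSE = 0 + 9 + 16 + 1 = 26

SSE = 26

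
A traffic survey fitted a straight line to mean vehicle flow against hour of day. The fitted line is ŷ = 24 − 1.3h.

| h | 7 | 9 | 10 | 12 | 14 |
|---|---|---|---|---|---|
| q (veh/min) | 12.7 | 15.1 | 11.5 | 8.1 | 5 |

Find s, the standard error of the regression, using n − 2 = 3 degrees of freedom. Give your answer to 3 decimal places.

h=7: ŷ = 24 − 1.3·7 = 14.9; e = 12.7 − 14.9 = -2.2
h=9: ŷ = 24 − 1.3·9 = 12.3; e = 15.1 − 12.3 = 2.8
h=10: ŷ = 24 − 1.3·10 = 11; e = 11.5 − 11 = 0.5
h=12: ŷ = 24 − 1.3·12 = 8.4; e = 8.1 − 8.4 = -0.3
h=14: ŷ = 24 − 1.3·14 = 5.8; e = 5 − 5.8 = -0.8
SSE = 4.84 + 7.84 + 0.25 + 0.09 + 0.64 = 13.66
s = √(13.66/3) = √4.55333 ≈ 2.134

s = 2.134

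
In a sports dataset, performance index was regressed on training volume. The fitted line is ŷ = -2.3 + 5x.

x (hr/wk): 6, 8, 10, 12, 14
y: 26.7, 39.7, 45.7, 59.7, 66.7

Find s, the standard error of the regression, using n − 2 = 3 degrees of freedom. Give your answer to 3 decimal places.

x=6: ŷ = -2.3 + 5·6 = 27.7; r = 26.7 − 27.7 = -1
x=8: ŷ = -2.3 + 5·8 = 37.7; r = 39.7 − 37.7 = 2
x=10: ŷ = -2.3 + 5·10 = 47.7; r = 45.7 − 47.7 = -2
x=12: ŷ = -2.3 + 5·12 = 57.7; r = 59.7 − 57.7 = 2
x=14: ŷ = -2.3 + 5·14 = 67.7; r = 66.7 − 67.7 = -1
SSE = 1 + 4 + 4 + 4 + 1 = 14
s = √(14/3) = √4.66667 ≈ 2.160

s = 2.160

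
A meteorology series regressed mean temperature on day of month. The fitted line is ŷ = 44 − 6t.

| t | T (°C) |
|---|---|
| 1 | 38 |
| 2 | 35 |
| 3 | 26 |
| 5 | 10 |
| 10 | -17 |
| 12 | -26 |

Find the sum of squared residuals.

t=1: ŷ = 44 − 6·1 = 38; r = 38 − 38 = 0
t=2: ŷ = 44 − 6·2 = 32; r = 35 − 32 = 3
t=3: ŷ = 44 − 6·3 = 26; r = 26 − 26 = 0
t=5: ŷ = 44 − 6·5 = 14; r = 10 − 14 = -4
t=10: ŷ = 44 − 6·10 = -16; r = -17 − (-16) = -1
t=12: ŷ = 44 − 6·12 = -28; r = -26 − (-28) = 2
SSE = 0 + 9 + 0 + 16 + 1 + 4 = 30

SSE = 30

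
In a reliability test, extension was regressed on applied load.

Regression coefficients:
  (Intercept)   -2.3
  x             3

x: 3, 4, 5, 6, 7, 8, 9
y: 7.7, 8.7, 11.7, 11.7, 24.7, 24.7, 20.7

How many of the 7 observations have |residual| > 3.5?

x=3: ŷ = -2.3 + 3·3 = 6.7; r = 7.7 − 6.7 = 1
x=4: ŷ = -2.3 + 3·4 = 9.7; r = 8.7 − 9.7 = -1
x=5: ŷ = -2.3 + 3·5 = 12.7; r = 11.7 − 12.7 = -1
x=6: ŷ = -2.3 + 3·6 = 15.7; r = 11.7 − 15.7 = -4
x=7: ŷ = -2.3 + 3·7 = 18.7; r = 24.7 − 18.7 = 6
x=8: ŷ = -2.3 + 3·8 = 21.7; r = 24.7 − 21.7 = 3
x=9: ŷ = -2.3 + 3·9 = 24.7; r = 20.7 − 24.7 = -4
|r| > 3.5: x=6 (|r|=4), x=7 (|r|=6), x=9 (|r|=4) → 3

3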